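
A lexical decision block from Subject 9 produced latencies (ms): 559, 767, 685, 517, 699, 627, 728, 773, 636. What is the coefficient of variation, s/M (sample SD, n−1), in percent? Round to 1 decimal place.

13.3%

n = 9, Σ = 5991, M = 665.6667
Σ(x−M)² = 63014.000; s = √(63014.000/8) = 88.7511
CV = 88.7511 / 665.6667 = 0.13333 = 13.333%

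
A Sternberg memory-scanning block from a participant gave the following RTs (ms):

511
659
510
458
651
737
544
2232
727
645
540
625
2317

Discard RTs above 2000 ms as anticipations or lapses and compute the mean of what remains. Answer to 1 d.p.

600.6 ms

Excluded: 2232, 2317
Retained (n=11): Σ = 6607
Mean = 6607/11 = 600.6364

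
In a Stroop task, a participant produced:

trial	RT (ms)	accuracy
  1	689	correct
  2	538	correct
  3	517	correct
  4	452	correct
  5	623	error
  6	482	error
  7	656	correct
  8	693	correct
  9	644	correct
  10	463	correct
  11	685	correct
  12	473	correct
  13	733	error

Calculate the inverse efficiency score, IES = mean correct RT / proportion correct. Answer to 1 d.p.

755.3 ms

Correct trials (n=10): 689, 538, 517, 452, 656, 693, 644, 463, 685, 473
Mean correct RT = 5810/10 = 581.0000 ms
Proportion correct = 10/13
IES = 581.0000 / (10/13) = 755.300 ms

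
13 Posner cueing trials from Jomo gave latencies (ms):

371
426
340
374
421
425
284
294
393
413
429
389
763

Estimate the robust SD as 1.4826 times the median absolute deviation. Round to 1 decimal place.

Sorted: 284, 294, 340, 371, 374, 389, 393, 413, 421, 425, 426, 429, 763 → median = 393
|x − 393| sorted: 0, 4, 19, 20, 22, 28, 32, 33, 36, 53, 99, 109, 370 → MAD = 32
Robust SD ≈ 1.4826 × 32 = 47.443

47.4 ms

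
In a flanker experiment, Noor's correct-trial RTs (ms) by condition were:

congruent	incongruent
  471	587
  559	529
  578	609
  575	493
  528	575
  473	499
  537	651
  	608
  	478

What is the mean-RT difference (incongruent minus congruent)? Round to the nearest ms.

M(congruent) = 3721/7 = 531.571
M(incongruent) = 5029/9 = 558.778
Difference = 558.778 − 531.571 = 27.206 ms

27 ms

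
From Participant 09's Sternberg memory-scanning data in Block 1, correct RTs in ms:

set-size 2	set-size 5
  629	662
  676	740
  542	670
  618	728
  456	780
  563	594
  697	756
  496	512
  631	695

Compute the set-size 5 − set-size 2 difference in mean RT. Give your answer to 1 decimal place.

92.1 ms

M(set-size 2) = 5308/9 = 589.778
M(set-size 5) = 6137/9 = 681.889
Difference = 681.889 − 589.778 = 92.111 ms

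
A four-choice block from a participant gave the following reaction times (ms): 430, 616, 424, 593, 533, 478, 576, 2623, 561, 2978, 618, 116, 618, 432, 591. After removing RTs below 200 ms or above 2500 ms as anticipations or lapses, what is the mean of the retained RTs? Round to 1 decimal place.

539.2 ms

Excluded: 116, 2623, 2978
Retained (n=12): Σ = 6470
Mean = 6470/12 = 539.1667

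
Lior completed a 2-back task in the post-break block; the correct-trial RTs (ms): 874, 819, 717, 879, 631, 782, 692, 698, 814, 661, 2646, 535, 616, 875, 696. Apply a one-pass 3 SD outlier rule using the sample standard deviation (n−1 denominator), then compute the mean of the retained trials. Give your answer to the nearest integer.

n = 15, ΣRT = 12935, M = 862.333
Σ(x−M)² = 3559393.33; s = √(3559393.33/14) = 504.225
Cutoffs: 862.333 ± 3·504.225 → [-650.3, 2375.0]
Outside: 2646 → excluded.
Retained (n=14): Σ = 10289, mean = 10289/14 = 734.929

735 ms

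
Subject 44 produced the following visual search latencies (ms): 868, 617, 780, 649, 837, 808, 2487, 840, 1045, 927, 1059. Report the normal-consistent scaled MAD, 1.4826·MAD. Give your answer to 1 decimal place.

Sorted: 617, 649, 780, 808, 837, 840, 868, 927, 1045, 1059, 2487 → median = 840
|x − 840| sorted: 0, 3, 28, 32, 60, 87, 191, 205, 219, 223, 1647 → MAD = 87
Robust SD ≈ 1.4826 × 87 = 128.986

129.0 ms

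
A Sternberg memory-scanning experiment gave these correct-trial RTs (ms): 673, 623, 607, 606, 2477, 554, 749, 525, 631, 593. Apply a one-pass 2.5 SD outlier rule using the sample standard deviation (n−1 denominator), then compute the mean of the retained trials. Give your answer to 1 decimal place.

n = 10, ΣRT = 8038, M = 803.800
Σ(x−M)² = 3144679.60; s = √(3144679.60/9) = 591.108
Cutoffs: 803.800 ± 2.5·591.108 → [-674.0, 2281.6]
Outside: 2477 → excluded.
Retained (n=9): Σ = 5561, mean = 5561/9 = 617.889

617.9 ms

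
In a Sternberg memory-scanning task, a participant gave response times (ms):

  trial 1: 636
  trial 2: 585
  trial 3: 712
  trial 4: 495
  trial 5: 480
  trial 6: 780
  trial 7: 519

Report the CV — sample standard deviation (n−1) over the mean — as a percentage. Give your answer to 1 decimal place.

n = 7, Σ = 4207, M = 601.0000
Σ(x−M)² = 78444.000; s = √(78444.000/6) = 114.3416
CV = 114.3416 / 601.0000 = 0.19025 = 19.025%

19.0%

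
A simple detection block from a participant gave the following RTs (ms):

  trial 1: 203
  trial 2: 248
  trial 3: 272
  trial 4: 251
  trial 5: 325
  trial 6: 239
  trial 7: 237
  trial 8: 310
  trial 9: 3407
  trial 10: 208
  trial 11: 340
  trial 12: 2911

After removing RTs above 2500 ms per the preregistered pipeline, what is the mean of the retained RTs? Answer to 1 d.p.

263.3 ms

Excluded: 2911, 3407
Retained (n=10): Σ = 2633
Mean = 2633/10 = 263.3000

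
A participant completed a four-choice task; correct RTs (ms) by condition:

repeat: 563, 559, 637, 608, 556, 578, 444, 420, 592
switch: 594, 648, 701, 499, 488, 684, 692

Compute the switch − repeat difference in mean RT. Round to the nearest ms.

M(repeat) = 4957/9 = 550.778
M(switch) = 4306/7 = 615.143
Difference = 615.143 − 550.778 = 64.365 ms

64 ms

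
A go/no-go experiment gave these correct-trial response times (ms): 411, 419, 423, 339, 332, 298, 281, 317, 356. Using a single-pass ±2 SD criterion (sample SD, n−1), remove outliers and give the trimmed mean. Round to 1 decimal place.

352.9 ms

n = 9, ΣRT = 3176, M = 352.889
Σ(x−M)² = 22770.89; s = √(22770.89/8) = 53.351
Cutoffs: 352.889 ± 2·53.351 → [246.2, 459.6]
No RTs fall outside the cutoffs; all 9 retained. Mean = 3176/9 = 352.889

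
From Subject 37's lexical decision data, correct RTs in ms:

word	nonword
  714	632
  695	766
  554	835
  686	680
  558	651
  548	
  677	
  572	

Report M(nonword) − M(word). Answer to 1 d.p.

87.3 ms

M(word) = 5004/8 = 625.500
M(nonword) = 3564/5 = 712.800
Difference = 712.800 − 625.500 = 87.300 ms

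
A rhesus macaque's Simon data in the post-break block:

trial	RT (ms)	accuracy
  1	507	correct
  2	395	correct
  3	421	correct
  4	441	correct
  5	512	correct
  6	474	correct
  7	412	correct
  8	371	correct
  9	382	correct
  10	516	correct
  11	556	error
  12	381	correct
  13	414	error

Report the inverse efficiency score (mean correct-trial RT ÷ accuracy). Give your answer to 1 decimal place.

517.0 ms

Correct trials (n=11): 507, 395, 421, 441, 512, 474, 412, 371, 382, 516, 381
Mean correct RT = 4812/11 = 437.4545 ms
Proportion correct = 11/13
IES = 437.4545 / (11/13) = 516.992 ms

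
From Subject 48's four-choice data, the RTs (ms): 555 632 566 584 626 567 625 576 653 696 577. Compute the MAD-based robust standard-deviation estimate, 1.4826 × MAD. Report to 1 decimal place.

Sorted: 555, 566, 567, 576, 577, 584, 625, 626, 632, 653, 696 → median = 584
|x − 584| sorted: 0, 7, 8, 17, 18, 29, 41, 42, 48, 69, 112 → MAD = 29
Robust SD ≈ 1.4826 × 29 = 42.995

43.0 ms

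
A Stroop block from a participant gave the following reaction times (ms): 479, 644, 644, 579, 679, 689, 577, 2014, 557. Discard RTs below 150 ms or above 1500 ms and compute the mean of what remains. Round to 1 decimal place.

606.0 ms

Excluded: 2014
Retained (n=8): Σ = 4848
Mean = 4848/8 = 606.0000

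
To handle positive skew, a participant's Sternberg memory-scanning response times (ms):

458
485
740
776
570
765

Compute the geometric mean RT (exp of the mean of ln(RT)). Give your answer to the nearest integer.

ln(RT): 6.1269, 6.1841, 6.6067, 6.6542, 6.3456, 6.6399
Mean ln(RT) = 38.5573/6 = 6.42622
Geometric mean = exp(6.42622) = 617.84 ms

618 ms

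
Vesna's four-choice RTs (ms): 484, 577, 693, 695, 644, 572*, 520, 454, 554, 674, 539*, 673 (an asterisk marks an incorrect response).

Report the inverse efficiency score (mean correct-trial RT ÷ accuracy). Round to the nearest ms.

716 ms

Correct trials (n=10): 484, 577, 693, 695, 644, 520, 454, 554, 674, 673
Mean correct RT = 5968/10 = 596.8000 ms
Proportion correct = 10/12
IES = 596.8000 / (10/12) = 716.160 ms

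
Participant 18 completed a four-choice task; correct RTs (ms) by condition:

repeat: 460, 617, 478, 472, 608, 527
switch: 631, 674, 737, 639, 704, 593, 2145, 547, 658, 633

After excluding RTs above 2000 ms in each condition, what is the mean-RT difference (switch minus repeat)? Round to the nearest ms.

119 ms

switch: exclude 2145
M(repeat) = 3162/6 = 527.000
M(switch) = 5816/9 = 646.222
Difference = 646.222 − 527.000 = 119.222 ms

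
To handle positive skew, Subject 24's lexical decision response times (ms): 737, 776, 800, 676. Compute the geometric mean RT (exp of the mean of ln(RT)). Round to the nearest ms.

746 ms

ln(RT): 6.6026, 6.6542, 6.6846, 6.5162
Mean ln(RT) = 26.4575/4 = 6.61439
Geometric mean = exp(6.61439) = 745.75 ms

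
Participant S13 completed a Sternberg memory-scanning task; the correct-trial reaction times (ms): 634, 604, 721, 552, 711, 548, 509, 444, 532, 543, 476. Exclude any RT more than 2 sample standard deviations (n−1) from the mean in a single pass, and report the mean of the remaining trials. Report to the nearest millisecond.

570 ms

n = 11, ΣRT = 6274, M = 570.364
Σ(x−M)² = 79346.55; s = √(79346.55/10) = 89.077
Cutoffs: 570.364 ± 2·89.077 → [392.2, 748.5]
No RTs fall outside the cutoffs; all 11 retained. Mean = 6274/11 = 570.364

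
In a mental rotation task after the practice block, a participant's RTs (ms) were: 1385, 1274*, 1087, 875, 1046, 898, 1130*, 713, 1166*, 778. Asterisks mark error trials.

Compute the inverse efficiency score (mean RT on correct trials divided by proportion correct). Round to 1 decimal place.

1384.1 ms

Correct trials (n=7): 1385, 1087, 875, 1046, 898, 713, 778
Mean correct RT = 6782/7 = 968.8571 ms
Proportion correct = 7/10
IES = 968.8571 / (7/10) = 1384.082 ms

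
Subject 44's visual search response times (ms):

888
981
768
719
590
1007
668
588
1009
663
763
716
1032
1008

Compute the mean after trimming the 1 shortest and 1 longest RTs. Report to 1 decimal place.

Sorted: 588, 590, 663, 668, 716, 719, 763, 768, 888, 981, 1007, 1008, 1009, 1032
Drop lowest 1 (588) and highest 1 (1032)
Remaining (n=12): Σ = 9780, mean = 9780/12 = 815.000

815.0 ms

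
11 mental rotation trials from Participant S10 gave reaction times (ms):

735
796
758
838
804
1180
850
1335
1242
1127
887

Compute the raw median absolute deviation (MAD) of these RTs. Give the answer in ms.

92 ms

Sorted: 735, 758, 796, 804, 838, 850, 887, 1127, 1180, 1242, 1335 → median = 850
|x − 850|: 115, 54, 92, 12, 46, 330, 0, 485, 392, 277, 37
Sorted deviations: 0, 12, 37, 46, 54, 92, 115, 277, 330, 392, 485 → MAD = 92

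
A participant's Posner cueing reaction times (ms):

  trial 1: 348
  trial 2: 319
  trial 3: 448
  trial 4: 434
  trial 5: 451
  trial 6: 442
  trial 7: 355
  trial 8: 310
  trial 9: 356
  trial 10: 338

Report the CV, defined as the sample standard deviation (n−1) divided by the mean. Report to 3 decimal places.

n = 10, Σ = 3801, M = 380.1000
Σ(x−M)² = 29034.900; s = √(29034.900/9) = 56.7988
CV = 56.7988 / 380.1000 = 0.14943

0.149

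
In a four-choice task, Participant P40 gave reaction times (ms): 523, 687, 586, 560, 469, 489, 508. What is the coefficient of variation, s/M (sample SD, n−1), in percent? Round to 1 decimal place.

n = 7, Σ = 3822, M = 546.0000
Σ(x−M)² = 32828.000; s = √(32828.000/6) = 73.9685
CV = 73.9685 / 546.0000 = 0.13547 = 13.547%

13.5%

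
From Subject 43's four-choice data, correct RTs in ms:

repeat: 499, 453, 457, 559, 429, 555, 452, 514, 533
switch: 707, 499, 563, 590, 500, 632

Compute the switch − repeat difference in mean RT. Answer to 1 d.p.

87.3 ms

M(repeat) = 4451/9 = 494.556
M(switch) = 3491/6 = 581.833
Difference = 581.833 − 494.556 = 87.278 ms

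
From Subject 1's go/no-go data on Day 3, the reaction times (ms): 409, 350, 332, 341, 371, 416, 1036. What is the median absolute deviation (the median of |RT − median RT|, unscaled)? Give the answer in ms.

38 ms

Sorted: 332, 341, 350, 371, 409, 416, 1036 → median = 371
|x − 371|: 38, 21, 39, 30, 0, 45, 665
Sorted deviations: 0, 21, 30, 38, 39, 45, 665 → MAD = 38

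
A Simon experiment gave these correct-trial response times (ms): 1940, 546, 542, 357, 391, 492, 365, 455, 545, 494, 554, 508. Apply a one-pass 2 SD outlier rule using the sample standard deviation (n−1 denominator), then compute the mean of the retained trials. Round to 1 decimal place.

n = 12, ΣRT = 7189, M = 599.083
Σ(x−M)² = 2017354.92; s = √(2017354.92/11) = 428.247
Cutoffs: 599.083 ± 2·428.247 → [-257.4, 1455.6]
Outside: 1940 → excluded.
Retained (n=11): Σ = 5249, mean = 5249/11 = 477.182

477.2 ms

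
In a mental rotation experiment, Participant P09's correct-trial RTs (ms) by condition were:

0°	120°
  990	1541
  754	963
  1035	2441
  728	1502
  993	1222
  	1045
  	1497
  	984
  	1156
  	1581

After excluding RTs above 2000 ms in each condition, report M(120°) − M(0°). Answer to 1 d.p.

120°: exclude 2441
M(0°) = 4500/5 = 900.000
M(120°) = 11491/9 = 1276.778
Difference = 1276.778 − 900.000 = 376.778 ms

376.8 ms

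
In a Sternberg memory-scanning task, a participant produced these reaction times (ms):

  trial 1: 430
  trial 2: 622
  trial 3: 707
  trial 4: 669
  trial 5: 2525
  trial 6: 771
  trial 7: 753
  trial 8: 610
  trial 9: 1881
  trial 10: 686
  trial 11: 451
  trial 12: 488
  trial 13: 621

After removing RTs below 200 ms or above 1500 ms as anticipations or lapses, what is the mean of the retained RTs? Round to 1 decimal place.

Excluded: 1881, 2525
Retained (n=11): Σ = 6808
Mean = 6808/11 = 618.9091

618.9 ms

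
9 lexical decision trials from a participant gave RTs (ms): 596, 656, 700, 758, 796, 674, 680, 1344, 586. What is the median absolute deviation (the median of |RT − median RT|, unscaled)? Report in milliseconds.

Sorted: 586, 596, 656, 674, 680, 700, 758, 796, 1344 → median = 680
|x − 680|: 84, 24, 20, 78, 116, 6, 0, 664, 94
Sorted deviations: 0, 6, 20, 24, 78, 84, 94, 116, 664 → MAD = 78

78 ms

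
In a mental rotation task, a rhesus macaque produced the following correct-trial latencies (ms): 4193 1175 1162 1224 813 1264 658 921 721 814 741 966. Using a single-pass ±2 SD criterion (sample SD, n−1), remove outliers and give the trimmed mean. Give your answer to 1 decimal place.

950.8 ms

n = 12, ΣRT = 14652, M = 1221.000
Σ(x−M)² = 10124746.00; s = √(10124746.00/11) = 959.391
Cutoffs: 1221.000 ± 2·959.391 → [-697.8, 3139.8]
Outside: 4193 → excluded.
Retained (n=11): Σ = 10459, mean = 10459/11 = 950.818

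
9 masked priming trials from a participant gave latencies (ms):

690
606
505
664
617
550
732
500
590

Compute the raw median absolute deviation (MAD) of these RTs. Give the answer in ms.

58 ms

Sorted: 500, 505, 550, 590, 606, 617, 664, 690, 732 → median = 606
|x − 606|: 84, 0, 101, 58, 11, 56, 126, 106, 16
Sorted deviations: 0, 11, 16, 56, 58, 84, 101, 106, 126 → MAD = 58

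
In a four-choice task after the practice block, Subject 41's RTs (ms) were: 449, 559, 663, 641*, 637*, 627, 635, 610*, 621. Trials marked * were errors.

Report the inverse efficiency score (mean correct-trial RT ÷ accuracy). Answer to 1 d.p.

Correct trials (n=6): 449, 559, 663, 627, 635, 621
Mean correct RT = 3554/6 = 592.3333 ms
Proportion correct = 6/9
IES = 592.3333 / (6/9) = 888.500 ms

888.5 ms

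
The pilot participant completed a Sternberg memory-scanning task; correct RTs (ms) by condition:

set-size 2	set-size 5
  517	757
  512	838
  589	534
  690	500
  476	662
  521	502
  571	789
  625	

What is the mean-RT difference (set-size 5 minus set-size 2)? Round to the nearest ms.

92 ms

M(set-size 2) = 4501/8 = 562.625
M(set-size 5) = 4582/7 = 654.571
Difference = 654.571 − 562.625 = 91.946 ms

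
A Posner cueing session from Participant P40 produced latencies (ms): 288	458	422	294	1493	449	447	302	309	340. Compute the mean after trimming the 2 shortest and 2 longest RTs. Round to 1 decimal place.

Sorted: 288, 294, 302, 309, 340, 422, 447, 449, 458, 1493
Drop lowest 2 (288, 294) and highest 2 (458, 1493)
Remaining (n=6): Σ = 2269, mean = 2269/6 = 378.167

378.2 ms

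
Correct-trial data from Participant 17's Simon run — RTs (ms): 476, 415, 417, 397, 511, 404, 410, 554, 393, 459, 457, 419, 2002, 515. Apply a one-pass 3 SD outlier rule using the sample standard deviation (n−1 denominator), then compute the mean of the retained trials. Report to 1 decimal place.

448.2 ms

n = 14, ΣRT = 7829, M = 559.214
Σ(x−M)² = 2274332.36; s = √(2274332.36/13) = 418.269
Cutoffs: 559.214 ± 3·418.269 → [-695.6, 1814.0]
Outside: 2002 → excluded.
Retained (n=13): Σ = 5827, mean = 5827/13 = 448.231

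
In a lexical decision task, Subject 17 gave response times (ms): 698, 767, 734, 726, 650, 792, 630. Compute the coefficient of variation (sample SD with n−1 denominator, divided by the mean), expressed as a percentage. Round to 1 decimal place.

n = 7, Σ = 4997, M = 713.8571
Σ(x−M)² = 20844.857; s = √(20844.857/6) = 58.9419
CV = 58.9419 / 713.8571 = 0.08257 = 8.257%

8.3%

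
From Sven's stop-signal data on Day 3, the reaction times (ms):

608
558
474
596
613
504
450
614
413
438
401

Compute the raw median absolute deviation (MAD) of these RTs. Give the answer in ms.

Sorted: 401, 413, 438, 450, 474, 504, 558, 596, 608, 613, 614 → median = 504
|x − 504|: 104, 54, 30, 92, 109, 0, 54, 110, 91, 66, 103
Sorted deviations: 0, 30, 54, 54, 66, 91, 92, 103, 104, 109, 110 → MAD = 91

91 ms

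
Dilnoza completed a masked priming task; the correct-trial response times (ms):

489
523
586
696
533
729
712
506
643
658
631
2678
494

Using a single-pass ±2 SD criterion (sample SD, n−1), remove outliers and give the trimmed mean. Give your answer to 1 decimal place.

n = 13, ΣRT = 9878, M = 759.846
Σ(x−M)² = 4073505.69; s = √(4073505.69/12) = 582.631
Cutoffs: 759.846 ± 2·582.631 → [-405.4, 1925.1]
Outside: 2678 → excluded.
Retained (n=12): Σ = 7200, mean = 7200/12 = 600.000

600.0 ms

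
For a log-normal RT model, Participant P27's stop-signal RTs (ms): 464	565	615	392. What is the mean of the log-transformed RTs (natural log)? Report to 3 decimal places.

ln(RT): 6.1399, 6.3368, 6.4216, 5.9713
Σ ln(RT) = 24.8696
Mean = 24.8696/4 = 6.21740

6.217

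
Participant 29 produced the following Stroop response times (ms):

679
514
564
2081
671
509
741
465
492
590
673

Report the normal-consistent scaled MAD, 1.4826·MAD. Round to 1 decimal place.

Sorted: 465, 492, 509, 514, 564, 590, 671, 673, 679, 741, 2081 → median = 590
|x − 590| sorted: 0, 26, 76, 81, 81, 83, 89, 98, 125, 151, 1491 → MAD = 83
Robust SD ≈ 1.4826 × 83 = 123.056

123.1 ms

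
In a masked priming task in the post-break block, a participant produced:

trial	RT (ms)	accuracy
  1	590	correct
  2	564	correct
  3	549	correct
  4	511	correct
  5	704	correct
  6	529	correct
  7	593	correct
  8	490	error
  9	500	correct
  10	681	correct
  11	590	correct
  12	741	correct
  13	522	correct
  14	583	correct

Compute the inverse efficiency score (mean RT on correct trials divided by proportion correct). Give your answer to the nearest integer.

634 ms

Correct trials (n=13): 590, 564, 549, 511, 704, 529, 593, 500, 681, 590, 741, 522, 583
Mean correct RT = 7657/13 = 589.0000 ms
Proportion correct = 13/14
IES = 589.0000 / (13/14) = 634.308 ms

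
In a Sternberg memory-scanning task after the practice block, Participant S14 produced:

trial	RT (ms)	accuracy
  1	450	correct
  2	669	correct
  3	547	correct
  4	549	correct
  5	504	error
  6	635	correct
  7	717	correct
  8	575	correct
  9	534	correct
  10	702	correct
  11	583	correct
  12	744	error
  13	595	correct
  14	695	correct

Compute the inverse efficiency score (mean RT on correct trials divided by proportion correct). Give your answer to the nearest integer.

705 ms

Correct trials (n=12): 450, 669, 547, 549, 635, 717, 575, 534, 702, 583, 595, 695
Mean correct RT = 7251/12 = 604.2500 ms
Proportion correct = 12/14
IES = 604.2500 / (12/14) = 704.958 ms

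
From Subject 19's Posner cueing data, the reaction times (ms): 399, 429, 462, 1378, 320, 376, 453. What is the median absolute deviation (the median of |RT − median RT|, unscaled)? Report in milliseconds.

Sorted: 320, 376, 399, 429, 453, 462, 1378 → median = 429
|x − 429|: 30, 0, 33, 949, 109, 53, 24
Sorted deviations: 0, 24, 30, 33, 53, 109, 949 → MAD = 33

33 ms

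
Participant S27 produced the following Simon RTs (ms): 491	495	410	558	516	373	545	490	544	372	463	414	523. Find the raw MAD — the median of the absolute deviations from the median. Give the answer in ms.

53 ms

Sorted: 372, 373, 410, 414, 463, 490, 491, 495, 516, 523, 544, 545, 558 → median = 491
|x − 491|: 0, 4, 81, 67, 25, 118, 54, 1, 53, 119, 28, 77, 32
Sorted deviations: 0, 1, 4, 25, 28, 32, 53, 54, 67, 77, 81, 118, 119 → MAD = 53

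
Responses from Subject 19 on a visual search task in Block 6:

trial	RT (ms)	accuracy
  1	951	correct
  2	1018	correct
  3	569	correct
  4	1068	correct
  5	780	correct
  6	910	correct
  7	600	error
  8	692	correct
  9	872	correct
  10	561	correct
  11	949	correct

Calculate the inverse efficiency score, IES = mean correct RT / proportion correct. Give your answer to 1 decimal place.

920.7 ms

Correct trials (n=10): 951, 1018, 569, 1068, 780, 910, 692, 872, 561, 949
Mean correct RT = 8370/10 = 837.0000 ms
Proportion correct = 10/11
IES = 837.0000 / (10/11) = 920.700 ms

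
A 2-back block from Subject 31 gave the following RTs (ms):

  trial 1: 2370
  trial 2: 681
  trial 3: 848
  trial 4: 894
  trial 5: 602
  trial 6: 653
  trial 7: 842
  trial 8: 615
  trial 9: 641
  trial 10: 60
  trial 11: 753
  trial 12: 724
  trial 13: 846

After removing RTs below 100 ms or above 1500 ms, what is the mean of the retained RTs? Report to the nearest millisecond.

Excluded: 60, 2370
Retained (n=11): Σ = 8099
Mean = 8099/11 = 736.2727

736 ms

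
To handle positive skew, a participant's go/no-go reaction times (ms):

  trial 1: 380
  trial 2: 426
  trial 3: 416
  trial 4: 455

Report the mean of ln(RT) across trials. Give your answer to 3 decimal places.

6.036

ln(RT): 5.9402, 6.0544, 6.0307, 6.1203
Σ ln(RT) = 24.1456
Mean = 24.1456/4 = 6.03640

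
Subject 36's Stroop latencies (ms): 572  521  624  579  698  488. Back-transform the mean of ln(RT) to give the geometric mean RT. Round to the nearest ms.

ln(RT): 6.3491, 6.2558, 6.4362, 6.3613, 6.5482, 6.1903
Mean ln(RT) = 38.1409/6 = 6.35681
Geometric mean = exp(6.35681) = 576.41 ms

576 ms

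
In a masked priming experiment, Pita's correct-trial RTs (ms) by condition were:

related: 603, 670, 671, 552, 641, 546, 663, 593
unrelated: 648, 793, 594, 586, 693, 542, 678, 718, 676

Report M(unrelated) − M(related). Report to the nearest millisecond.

M(related) = 4939/8 = 617.375
M(unrelated) = 5928/9 = 658.667
Difference = 658.667 − 617.375 = 41.292 ms

41 ms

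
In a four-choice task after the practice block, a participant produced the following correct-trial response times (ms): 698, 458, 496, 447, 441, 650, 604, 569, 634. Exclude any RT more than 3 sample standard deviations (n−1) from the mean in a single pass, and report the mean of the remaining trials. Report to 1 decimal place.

n = 9, ΣRT = 4997, M = 555.222
Σ(x−M)² = 75861.56; s = √(75861.56/8) = 97.379
Cutoffs: 555.222 ± 3·97.379 → [263.1, 847.4]
No RTs fall outside the cutoffs; all 9 retained. Mean = 4997/9 = 555.222

555.2 ms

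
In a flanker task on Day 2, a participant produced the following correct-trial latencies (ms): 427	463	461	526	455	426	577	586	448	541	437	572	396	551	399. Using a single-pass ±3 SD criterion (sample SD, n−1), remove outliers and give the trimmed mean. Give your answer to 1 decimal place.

n = 15, ΣRT = 7265, M = 484.333
Σ(x−M)² = 63195.33; s = √(63195.33/14) = 67.186
Cutoffs: 484.333 ± 3·67.186 → [282.8, 685.9]
No RTs fall outside the cutoffs; all 15 retained. Mean = 7265/15 = 484.333

484.3 ms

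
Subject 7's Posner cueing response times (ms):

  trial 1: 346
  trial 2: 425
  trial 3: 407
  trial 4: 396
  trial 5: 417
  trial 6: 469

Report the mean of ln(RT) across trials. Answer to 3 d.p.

6.012

ln(RT): 5.8464, 6.0521, 6.0088, 5.9814, 6.0331, 6.1506
Σ ln(RT) = 36.0724
Mean = 36.0724/6 = 6.01207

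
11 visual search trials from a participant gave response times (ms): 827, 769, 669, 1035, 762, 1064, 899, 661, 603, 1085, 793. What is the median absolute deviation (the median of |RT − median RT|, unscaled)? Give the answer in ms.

Sorted: 603, 661, 669, 762, 769, 793, 827, 899, 1035, 1064, 1085 → median = 793
|x − 793|: 34, 24, 124, 242, 31, 271, 106, 132, 190, 292, 0
Sorted deviations: 0, 24, 31, 34, 106, 124, 132, 190, 242, 271, 292 → MAD = 124

124 ms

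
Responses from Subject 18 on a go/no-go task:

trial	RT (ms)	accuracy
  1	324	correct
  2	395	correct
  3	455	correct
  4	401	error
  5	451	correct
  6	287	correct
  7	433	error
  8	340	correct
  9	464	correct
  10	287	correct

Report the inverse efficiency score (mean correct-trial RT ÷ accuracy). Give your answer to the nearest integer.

469 ms

Correct trials (n=8): 324, 395, 455, 451, 287, 340, 464, 287
Mean correct RT = 3003/8 = 375.3750 ms
Proportion correct = 8/10
IES = 375.3750 / (8/10) = 469.219 ms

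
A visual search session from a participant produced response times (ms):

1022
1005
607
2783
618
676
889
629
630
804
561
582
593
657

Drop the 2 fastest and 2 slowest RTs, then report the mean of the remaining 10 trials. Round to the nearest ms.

Sorted: 561, 582, 593, 607, 618, 629, 630, 657, 676, 804, 889, 1005, 1022, 2783
Drop lowest 2 (561, 582) and highest 2 (1022, 2783)
Remaining (n=10): Σ = 7108, mean = 7108/10 = 710.800

711 ms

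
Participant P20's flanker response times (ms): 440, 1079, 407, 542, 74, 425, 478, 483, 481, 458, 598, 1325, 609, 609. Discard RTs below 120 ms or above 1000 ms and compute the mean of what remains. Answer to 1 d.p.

502.7 ms

Excluded: 74, 1079, 1325
Retained (n=11): Σ = 5530
Mean = 5530/11 = 502.7273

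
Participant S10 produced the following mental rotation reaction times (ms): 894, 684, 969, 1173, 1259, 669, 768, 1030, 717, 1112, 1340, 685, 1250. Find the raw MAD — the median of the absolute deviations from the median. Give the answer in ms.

Sorted: 669, 684, 685, 717, 768, 894, 969, 1030, 1112, 1173, 1250, 1259, 1340 → median = 969
|x − 969|: 75, 285, 0, 204, 290, 300, 201, 61, 252, 143, 371, 284, 281
Sorted deviations: 0, 61, 75, 143, 201, 204, 252, 281, 284, 285, 290, 300, 371 → MAD = 252

252 ms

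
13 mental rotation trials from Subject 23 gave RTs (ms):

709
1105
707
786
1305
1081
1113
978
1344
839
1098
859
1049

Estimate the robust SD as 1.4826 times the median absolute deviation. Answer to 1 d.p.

Sorted: 707, 709, 786, 839, 859, 978, 1049, 1081, 1098, 1105, 1113, 1305, 1344 → median = 1049
|x − 1049| sorted: 0, 32, 49, 56, 64, 71, 190, 210, 256, 263, 295, 340, 342 → MAD = 190
Robust SD ≈ 1.4826 × 190 = 281.694

281.7 ms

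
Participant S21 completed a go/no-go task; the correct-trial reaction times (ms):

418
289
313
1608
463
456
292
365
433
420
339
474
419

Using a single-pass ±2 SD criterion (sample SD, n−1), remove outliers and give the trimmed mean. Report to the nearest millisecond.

n = 13, ΣRT = 6289, M = 483.769
Σ(x−M)² = 1419294.31; s = √(1419294.31/12) = 343.911
Cutoffs: 483.769 ± 2·343.911 → [-204.1, 1171.6]
Outside: 1608 → excluded.
Retained (n=12): Σ = 4681, mean = 4681/12 = 390.083

390 ms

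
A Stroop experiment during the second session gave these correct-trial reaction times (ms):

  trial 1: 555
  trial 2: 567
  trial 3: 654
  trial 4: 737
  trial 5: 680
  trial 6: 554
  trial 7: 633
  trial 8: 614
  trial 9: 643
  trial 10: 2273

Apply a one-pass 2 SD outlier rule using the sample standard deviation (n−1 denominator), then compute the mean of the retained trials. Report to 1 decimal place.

n = 10, ΣRT = 7910, M = 791.000
Σ(x−M)² = 2470568.00; s = √(2470568.00/9) = 523.935
Cutoffs: 791.000 ± 2·523.935 → [-256.9, 1838.9]
Outside: 2273 → excluded.
Retained (n=9): Σ = 5637, mean = 5637/9 = 626.333

626.3 ms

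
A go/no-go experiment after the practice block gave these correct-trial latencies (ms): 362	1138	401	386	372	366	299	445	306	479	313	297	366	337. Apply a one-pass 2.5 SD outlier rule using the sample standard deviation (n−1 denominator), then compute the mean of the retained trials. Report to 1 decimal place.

363.8 ms

n = 14, ΣRT = 5867, M = 419.071
Σ(x−M)² = 593738.93; s = √(593738.93/13) = 213.711
Cutoffs: 419.071 ± 2.5·213.711 → [-115.2, 953.3]
Outside: 1138 → excluded.
Retained (n=13): Σ = 4729, mean = 4729/13 = 363.769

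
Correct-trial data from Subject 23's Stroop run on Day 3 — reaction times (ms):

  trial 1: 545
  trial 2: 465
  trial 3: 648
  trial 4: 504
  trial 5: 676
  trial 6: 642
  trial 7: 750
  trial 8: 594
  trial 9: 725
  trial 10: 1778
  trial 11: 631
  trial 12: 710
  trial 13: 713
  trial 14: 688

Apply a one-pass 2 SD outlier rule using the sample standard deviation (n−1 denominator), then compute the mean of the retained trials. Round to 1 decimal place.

n = 14, ΣRT = 10069, M = 719.214
Σ(x−M)² = 1300760.36; s = √(1300760.36/13) = 316.320
Cutoffs: 719.214 ± 2·316.320 → [86.6, 1351.9]
Outside: 1778 → excluded.
Retained (n=13): Σ = 8291, mean = 8291/13 = 637.769

637.8 ms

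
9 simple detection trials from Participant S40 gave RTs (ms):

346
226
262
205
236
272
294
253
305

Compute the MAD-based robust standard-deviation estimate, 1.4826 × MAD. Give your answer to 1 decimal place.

47.4 ms

Sorted: 205, 226, 236, 253, 262, 272, 294, 305, 346 → median = 262
|x − 262| sorted: 0, 9, 10, 26, 32, 36, 43, 57, 84 → MAD = 32
Robust SD ≈ 1.4826 × 32 = 47.443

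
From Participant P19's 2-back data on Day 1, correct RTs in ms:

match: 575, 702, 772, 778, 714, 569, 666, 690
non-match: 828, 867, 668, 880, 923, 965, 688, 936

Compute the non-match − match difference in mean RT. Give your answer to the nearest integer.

M(match) = 5466/8 = 683.250
M(non-match) = 6755/8 = 844.375
Difference = 844.375 − 683.250 = 161.125 ms

161 ms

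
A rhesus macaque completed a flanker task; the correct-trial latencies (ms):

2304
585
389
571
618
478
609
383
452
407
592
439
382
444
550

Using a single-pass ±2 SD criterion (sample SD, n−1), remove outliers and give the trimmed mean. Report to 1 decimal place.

n = 15, ΣRT = 9203, M = 613.533
Σ(x−M)² = 3168331.73; s = √(3168331.73/14) = 475.720
Cutoffs: 613.533 ± 2·475.720 → [-337.9, 1565.0]
Outside: 2304 → excluded.
Retained (n=14): Σ = 6899, mean = 6899/14 = 492.786

492.8 ms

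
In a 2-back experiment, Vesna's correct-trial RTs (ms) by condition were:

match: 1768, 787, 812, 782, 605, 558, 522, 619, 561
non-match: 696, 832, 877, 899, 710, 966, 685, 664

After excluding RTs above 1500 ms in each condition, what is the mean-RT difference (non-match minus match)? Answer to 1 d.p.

135.4 ms

match: exclude 1768
M(match) = 5246/8 = 655.750
M(non-match) = 6329/8 = 791.125
Difference = 791.125 − 655.750 = 135.375 ms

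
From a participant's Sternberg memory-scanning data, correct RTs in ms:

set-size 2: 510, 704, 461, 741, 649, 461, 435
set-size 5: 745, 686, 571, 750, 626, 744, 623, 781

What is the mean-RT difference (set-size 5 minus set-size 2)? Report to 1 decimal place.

M(set-size 2) = 3961/7 = 565.857
M(set-size 5) = 5526/8 = 690.750
Difference = 690.750 − 565.857 = 124.893 ms

124.9 ms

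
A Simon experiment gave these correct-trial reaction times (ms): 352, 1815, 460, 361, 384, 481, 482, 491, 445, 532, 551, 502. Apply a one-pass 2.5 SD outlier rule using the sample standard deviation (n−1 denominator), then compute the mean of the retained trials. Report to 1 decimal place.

n = 12, ΣRT = 6856, M = 571.333
Σ(x−M)² = 1731864.67; s = √(1731864.67/11) = 396.790
Cutoffs: 571.333 ± 2.5·396.790 → [-420.6, 1563.3]
Outside: 1815 → excluded.
Retained (n=11): Σ = 5041, mean = 5041/11 = 458.273

458.3 ms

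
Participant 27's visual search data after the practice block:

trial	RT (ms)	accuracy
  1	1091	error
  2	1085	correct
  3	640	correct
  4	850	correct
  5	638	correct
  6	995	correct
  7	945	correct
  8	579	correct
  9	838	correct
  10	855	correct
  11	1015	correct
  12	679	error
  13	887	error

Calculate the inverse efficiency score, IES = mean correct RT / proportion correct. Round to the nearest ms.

1097 ms

Correct trials (n=10): 1085, 640, 850, 638, 995, 945, 579, 838, 855, 1015
Mean correct RT = 8440/10 = 844.0000 ms
Proportion correct = 10/13
IES = 844.0000 / (10/13) = 1097.200 ms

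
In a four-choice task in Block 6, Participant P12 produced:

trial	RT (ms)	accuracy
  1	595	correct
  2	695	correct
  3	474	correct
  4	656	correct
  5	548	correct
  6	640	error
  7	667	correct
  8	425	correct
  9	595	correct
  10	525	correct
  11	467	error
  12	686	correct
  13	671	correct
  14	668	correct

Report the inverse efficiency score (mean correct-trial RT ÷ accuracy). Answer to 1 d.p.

Correct trials (n=12): 595, 695, 474, 656, 548, 667, 425, 595, 525, 686, 671, 668
Mean correct RT = 7205/12 = 600.4167 ms
Proportion correct = 12/14
IES = 600.4167 / (12/14) = 700.486 ms

700.5 ms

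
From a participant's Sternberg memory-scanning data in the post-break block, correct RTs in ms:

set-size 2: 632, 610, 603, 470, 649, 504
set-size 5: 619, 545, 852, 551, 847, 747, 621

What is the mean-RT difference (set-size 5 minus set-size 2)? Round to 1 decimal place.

M(set-size 2) = 3468/6 = 578.000
M(set-size 5) = 4782/7 = 683.143
Difference = 683.143 − 578.000 = 105.143 ms

105.1 ms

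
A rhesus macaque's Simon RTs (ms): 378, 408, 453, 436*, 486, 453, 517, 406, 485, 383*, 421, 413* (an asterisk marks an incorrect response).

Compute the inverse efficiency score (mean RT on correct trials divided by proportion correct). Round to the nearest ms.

Correct trials (n=9): 378, 408, 453, 486, 453, 517, 406, 485, 421
Mean correct RT = 4007/9 = 445.2222 ms
Proportion correct = 9/12
IES = 445.2222 / (9/12) = 593.630 ms

594 ms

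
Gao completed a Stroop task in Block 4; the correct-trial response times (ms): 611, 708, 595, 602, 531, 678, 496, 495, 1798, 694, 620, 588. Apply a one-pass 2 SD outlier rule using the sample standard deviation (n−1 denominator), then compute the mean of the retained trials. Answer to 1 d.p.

601.6 ms

n = 12, ΣRT = 8416, M = 701.333
Σ(x−M)² = 1365862.67; s = √(1365862.67/11) = 352.377
Cutoffs: 701.333 ± 2·352.377 → [-3.4, 1406.1]
Outside: 1798 → excluded.
Retained (n=11): Σ = 6618, mean = 6618/11 = 601.636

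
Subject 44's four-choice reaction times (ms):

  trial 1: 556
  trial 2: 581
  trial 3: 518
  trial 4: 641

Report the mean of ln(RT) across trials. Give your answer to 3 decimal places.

ln(RT): 6.3208, 6.3648, 6.2500, 6.4630
Σ ln(RT) = 25.3985
Mean = 25.3985/4 = 6.34963

6.350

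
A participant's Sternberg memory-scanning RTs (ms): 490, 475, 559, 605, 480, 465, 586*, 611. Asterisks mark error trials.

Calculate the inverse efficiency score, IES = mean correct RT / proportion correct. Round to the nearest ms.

602 ms

Correct trials (n=7): 490, 475, 559, 605, 480, 465, 611
Mean correct RT = 3685/7 = 526.4286 ms
Proportion correct = 7/8
IES = 526.4286 / (7/8) = 601.633 ms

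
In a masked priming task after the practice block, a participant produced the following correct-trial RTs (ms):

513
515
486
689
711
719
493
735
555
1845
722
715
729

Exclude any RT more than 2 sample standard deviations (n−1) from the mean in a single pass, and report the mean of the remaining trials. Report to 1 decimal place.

n = 13, ΣRT = 9427, M = 725.154
Σ(x−M)² = 1485041.69; s = √(1485041.69/12) = 351.786
Cutoffs: 725.154 ± 2·351.786 → [21.6, 1428.7]
Outside: 1845 → excluded.
Retained (n=12): Σ = 7582, mean = 7582/12 = 631.833

631.8 ms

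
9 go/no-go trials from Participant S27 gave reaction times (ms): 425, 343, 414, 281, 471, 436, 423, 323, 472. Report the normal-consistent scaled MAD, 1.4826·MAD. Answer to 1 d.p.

71.2 ms

Sorted: 281, 323, 343, 414, 423, 425, 436, 471, 472 → median = 423
|x − 423| sorted: 0, 2, 9, 13, 48, 49, 80, 100, 142 → MAD = 48
Robust SD ≈ 1.4826 × 48 = 71.165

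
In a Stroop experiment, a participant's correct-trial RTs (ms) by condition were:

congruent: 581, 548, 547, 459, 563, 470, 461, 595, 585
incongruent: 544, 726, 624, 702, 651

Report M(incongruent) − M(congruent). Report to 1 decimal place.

115.1 ms

M(congruent) = 4809/9 = 534.333
M(incongruent) = 3247/5 = 649.400
Difference = 649.400 − 534.333 = 115.067 ms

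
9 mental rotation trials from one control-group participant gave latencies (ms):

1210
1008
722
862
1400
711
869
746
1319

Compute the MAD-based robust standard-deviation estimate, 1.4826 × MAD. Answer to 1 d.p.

217.9 ms

Sorted: 711, 722, 746, 862, 869, 1008, 1210, 1319, 1400 → median = 869
|x − 869| sorted: 0, 7, 123, 139, 147, 158, 341, 450, 531 → MAD = 147
Robust SD ≈ 1.4826 × 147 = 217.942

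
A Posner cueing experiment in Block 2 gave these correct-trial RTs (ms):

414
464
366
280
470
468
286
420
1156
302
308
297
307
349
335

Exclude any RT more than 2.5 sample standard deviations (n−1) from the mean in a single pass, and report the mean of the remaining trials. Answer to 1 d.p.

361.9 ms

n = 15, ΣRT = 6222, M = 414.800
Σ(x−M)² = 655170.40; s = √(655170.40/14) = 216.328
Cutoffs: 414.800 ± 2.5·216.328 → [-126.0, 955.6]
Outside: 1156 → excluded.
Retained (n=14): Σ = 5066, mean = 5066/14 = 361.857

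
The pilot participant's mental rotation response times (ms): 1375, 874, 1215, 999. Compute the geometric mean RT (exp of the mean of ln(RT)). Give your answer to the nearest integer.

ln(RT): 7.2262, 6.7731, 7.1025, 6.9068
Mean ln(RT) = 28.0085/4 = 7.00214
Geometric mean = exp(7.00214) = 1098.98 ms

1099 ms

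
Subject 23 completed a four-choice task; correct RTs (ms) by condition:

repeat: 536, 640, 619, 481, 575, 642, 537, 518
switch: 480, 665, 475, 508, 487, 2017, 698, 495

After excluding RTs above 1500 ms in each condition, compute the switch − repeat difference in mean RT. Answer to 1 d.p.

switch: exclude 2017
M(repeat) = 4548/8 = 568.500
M(switch) = 3808/7 = 544.000
Difference = 544.000 − 568.500 = -24.500 ms

-24.5 ms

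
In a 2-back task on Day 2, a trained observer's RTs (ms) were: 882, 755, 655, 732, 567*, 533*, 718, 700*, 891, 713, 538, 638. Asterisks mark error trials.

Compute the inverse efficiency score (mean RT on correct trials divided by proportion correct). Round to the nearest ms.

966 ms

Correct trials (n=9): 882, 755, 655, 732, 718, 891, 713, 538, 638
Mean correct RT = 6522/9 = 724.6667 ms
Proportion correct = 9/12
IES = 724.6667 / (9/12) = 966.222 ms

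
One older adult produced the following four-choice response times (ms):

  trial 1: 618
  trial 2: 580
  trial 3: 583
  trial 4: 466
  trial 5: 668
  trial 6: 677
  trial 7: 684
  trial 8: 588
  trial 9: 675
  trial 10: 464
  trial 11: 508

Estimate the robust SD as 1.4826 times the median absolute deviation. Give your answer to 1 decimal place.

Sorted: 464, 466, 508, 580, 583, 588, 618, 668, 675, 677, 684 → median = 588
|x − 588| sorted: 0, 5, 8, 30, 80, 80, 87, 89, 96, 122, 124 → MAD = 80
Robust SD ≈ 1.4826 × 80 = 118.608

118.6 ms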